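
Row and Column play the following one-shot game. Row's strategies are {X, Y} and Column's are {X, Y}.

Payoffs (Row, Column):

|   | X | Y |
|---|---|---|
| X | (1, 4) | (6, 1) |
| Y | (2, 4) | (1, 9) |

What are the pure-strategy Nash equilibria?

none

(X, X): Row prefers Y (2 > 1) — not an equilibrium.
(X, Y): Column prefers X (4 > 1) — not an equilibrium.
(Y, X): Column prefers Y (9 > 4) — not an equilibrium.
(Y, Y): Row prefers X (6 > 1) — not an equilibrium.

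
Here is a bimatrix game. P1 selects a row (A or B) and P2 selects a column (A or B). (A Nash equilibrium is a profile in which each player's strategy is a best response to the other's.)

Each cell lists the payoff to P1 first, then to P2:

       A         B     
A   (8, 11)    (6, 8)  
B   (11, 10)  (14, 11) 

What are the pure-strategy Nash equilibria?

(B, B)

(A, A): P1 prefers B (11 > 8) — not an equilibrium.
(A, B): P1 prefers B (14 > 6); P2 prefers A (11 > 8) — not an equilibrium.
(B, A): P2 prefers B (11 > 10) — not an equilibrium.
(B, B): P1 gets 14 ≥ 6 from A, and P2 gets 11 ≥ 10 from A — Nash equilibrium.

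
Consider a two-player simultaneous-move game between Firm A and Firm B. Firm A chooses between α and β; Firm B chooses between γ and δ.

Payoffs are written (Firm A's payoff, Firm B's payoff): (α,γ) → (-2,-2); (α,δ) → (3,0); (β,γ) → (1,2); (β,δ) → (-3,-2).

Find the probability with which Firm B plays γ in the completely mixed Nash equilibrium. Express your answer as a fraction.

2/3

Let q be the probability that Firm B plays γ. In a completely mixed equilibrium, Firm A must be indifferent between α and β.
Firm A's expected payoff from α is −2q + 3(1−q); from β it is q − 3(1−q).
Setting these equal: −5q + 3 = 4q − 3, so q = 2/3.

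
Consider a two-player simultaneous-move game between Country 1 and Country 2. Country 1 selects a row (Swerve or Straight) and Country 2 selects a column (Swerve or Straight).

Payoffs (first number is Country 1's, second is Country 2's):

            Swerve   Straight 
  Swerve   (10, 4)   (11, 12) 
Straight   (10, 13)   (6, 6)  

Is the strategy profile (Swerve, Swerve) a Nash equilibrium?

No

At (Swerve, Swerve), Country 1 earns 10; switching to Straight would give 10, so Country 1 has no profitable deviation.
Country 2 earns 4; switching to Straight would give 12, so Country 2 would deviate.
Since at least one player can profitably deviate, this is not a Nash equilibrium.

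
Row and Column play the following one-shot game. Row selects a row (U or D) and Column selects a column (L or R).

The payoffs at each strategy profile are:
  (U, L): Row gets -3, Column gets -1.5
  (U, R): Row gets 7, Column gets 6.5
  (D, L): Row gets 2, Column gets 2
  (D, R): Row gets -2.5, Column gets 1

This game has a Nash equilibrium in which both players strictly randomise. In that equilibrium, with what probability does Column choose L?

19/29

Let y be the probability that Column plays L. In a completely mixed equilibrium, Row must be indifferent between U and D.
Row's expected payoff from U is −3y + 7(1−y); from D it is 2y − 2.5(1−y).
Setting these equal: −10y + 7 = 4.5y − 2.5, so y = 19/29.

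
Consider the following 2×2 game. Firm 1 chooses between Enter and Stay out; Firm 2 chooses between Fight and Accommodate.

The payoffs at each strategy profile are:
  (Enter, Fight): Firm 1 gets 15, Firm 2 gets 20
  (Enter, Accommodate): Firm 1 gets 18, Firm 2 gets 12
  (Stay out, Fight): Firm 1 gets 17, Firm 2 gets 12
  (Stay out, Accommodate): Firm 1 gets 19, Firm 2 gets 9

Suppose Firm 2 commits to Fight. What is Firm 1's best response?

Stay out

Against Fight, Firm 1 earns 15 from Enter and 17 from Stay out.
So Stay out is the best response.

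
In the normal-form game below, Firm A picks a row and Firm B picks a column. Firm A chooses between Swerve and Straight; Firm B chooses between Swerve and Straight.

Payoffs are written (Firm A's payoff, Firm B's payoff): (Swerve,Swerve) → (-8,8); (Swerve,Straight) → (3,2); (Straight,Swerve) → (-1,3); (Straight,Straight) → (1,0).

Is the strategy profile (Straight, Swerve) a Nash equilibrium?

At (Straight, Swerve), Firm A earns -1; switching to Swerve would give -8, so Firm A has no profitable deviation.
Firm B earns 3; switching to Straight would give 0, so Firm B has no profitable deviation.
Neither player can gain by a unilateral deviation, so this profile is a Nash equilibrium.

Yes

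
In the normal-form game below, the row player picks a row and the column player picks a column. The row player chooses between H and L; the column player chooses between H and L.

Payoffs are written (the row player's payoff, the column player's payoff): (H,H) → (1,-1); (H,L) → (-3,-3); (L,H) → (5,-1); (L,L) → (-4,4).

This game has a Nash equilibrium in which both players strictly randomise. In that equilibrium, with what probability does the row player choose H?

5/7

Let p be the probability that the row player plays H. In a completely mixed equilibrium, the column player must be indifferent between H and L.
The column player's expected payoff from H is −p − (1−p); from L it is −3p + 4(1−p).
Setting these equal: -1 = −7p + 4, so p = 5/7.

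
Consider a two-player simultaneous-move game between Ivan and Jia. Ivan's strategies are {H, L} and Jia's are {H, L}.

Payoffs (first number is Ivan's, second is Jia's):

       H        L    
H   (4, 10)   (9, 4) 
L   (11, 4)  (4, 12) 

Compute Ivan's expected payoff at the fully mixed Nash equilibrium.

83/12

First find q, the probability Jia plays H, from Ivan's indifference between H and L: 4q + 9(1−q) = 11q + 4(1−q), giving q = 5/12.
Since Ivan is indifferent in equilibrium, Ivan's expected payoff equals the payoff from either row against (5/12, 7/12). Using H: 4(5/12) + 9(7/12) = 83/12.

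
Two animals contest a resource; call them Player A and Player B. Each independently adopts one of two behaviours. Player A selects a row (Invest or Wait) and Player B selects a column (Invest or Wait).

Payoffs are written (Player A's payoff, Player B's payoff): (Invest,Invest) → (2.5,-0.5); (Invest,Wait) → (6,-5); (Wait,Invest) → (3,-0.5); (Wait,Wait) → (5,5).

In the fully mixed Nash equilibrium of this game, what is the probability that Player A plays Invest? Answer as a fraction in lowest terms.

11/20

Let r be the probability that Player A plays Invest. In a completely mixed equilibrium, Player B must be indifferent between Invest and Wait.
Player B's expected payoff from Invest is −0.5r − 0.5(1−r); from Wait it is −5r + 5(1−r).
Setting these equal: -0.5 = −10r + 5, so r = 11/20.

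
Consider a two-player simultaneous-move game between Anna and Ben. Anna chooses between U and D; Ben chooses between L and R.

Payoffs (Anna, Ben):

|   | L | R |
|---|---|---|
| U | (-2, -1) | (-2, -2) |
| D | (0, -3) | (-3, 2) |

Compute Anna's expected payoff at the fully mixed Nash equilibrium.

-2

First find q, the probability Ben plays L, from Anna's indifference between U and D: −2q − 2(1−q) = −3(1−q), giving q = 1/3.
Since Anna is indifferent in equilibrium, Anna's expected payoff equals the payoff from either row against (1/3, 2/3). Using U: −2(1/3) − 2(2/3) = -2.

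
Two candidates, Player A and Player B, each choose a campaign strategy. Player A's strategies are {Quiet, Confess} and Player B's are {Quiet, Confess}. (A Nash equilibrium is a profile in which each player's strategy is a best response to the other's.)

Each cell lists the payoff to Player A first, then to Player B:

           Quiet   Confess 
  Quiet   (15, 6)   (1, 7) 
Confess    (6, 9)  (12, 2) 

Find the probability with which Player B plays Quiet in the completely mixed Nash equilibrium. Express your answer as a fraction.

11/20

Let y be the probability that Player B plays Quiet. In a completely mixed equilibrium, Player A must be indifferent between Quiet and Confess.
Player A's expected payoff from Quiet is 15y + (1−y); from Confess it is 6y + 12(1−y).
Setting these equal: 14y + 1 = −6y + 12, so y = 11/20.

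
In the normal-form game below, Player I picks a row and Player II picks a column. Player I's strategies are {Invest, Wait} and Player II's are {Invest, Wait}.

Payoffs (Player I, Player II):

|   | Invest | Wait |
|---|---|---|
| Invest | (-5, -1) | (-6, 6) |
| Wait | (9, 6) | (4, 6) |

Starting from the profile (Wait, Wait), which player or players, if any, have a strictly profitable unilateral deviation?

Player I at (Wait, Wait) earns 4; deviating to Invest yields -6 — not better.
Player II earns 6; deviating to Invest yields 6 — not better.
Neither player can strictly improve; the profile is a Nash equilibrium.

Neither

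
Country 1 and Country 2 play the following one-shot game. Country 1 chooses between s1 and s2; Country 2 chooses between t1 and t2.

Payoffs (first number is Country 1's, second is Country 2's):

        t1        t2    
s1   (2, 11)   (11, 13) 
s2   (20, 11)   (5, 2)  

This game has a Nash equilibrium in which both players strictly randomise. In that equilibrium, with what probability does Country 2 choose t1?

1/4

Let y be the probability that Country 2 plays t1. In a completely mixed equilibrium, Country 1 must be indifferent between s1 and s2.
Country 1's expected payoff from s1 is 2y + 11(1−y); from s2 it is 20y + 5(1−y).
Setting these equal: −9y + 11 = 15y + 5, so y = 1/4.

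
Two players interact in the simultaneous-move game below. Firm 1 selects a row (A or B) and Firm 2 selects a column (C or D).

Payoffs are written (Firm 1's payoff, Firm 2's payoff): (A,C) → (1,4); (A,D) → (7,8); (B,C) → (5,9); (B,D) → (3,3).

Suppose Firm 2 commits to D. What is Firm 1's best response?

A

Against D, Firm 1 earns 7 from A and 3 from B.
So A is the best response.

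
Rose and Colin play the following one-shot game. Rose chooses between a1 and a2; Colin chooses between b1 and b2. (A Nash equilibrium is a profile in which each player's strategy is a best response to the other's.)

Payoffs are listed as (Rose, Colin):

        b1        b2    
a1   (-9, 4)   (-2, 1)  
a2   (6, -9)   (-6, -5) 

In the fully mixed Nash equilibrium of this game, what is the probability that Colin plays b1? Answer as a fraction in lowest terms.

4/19

Let c be the probability that Colin plays b1. In a completely mixed equilibrium, Rose must be indifferent between a1 and a2.
Rose's expected payoff from a1 is −9c − 2(1−c); from a2 it is 6c − 6(1−c).
Setting these equal: −7c − 2 = 12c − 6, so c = 4/19.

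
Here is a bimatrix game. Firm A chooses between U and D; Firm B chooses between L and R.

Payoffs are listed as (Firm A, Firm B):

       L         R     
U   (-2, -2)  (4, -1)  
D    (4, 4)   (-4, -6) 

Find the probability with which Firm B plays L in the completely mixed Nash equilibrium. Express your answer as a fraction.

Let y be the probability that Firm B plays L. In a completely mixed equilibrium, Firm A must be indifferent between U and D.
Firm A's expected payoff from U is −2y + 4(1−y); from D it is 4y − 4(1−y).
Setting these equal: −6y + 4 = 8y − 4, so y = 4/7.

4/7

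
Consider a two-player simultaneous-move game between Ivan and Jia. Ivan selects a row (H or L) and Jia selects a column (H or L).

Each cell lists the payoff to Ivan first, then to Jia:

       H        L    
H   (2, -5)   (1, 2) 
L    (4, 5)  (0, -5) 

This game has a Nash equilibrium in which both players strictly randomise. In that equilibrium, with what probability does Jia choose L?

2/3

Let y be the probability that Jia plays H. In a completely mixed equilibrium, Ivan must be indifferent between H and L.
Ivan's expected payoff from H is 2y + (1−y); from L it is 4y.
Setting these equal: y + 1 = 4y, so y = 1/3.
Therefore Jia plays L with probability 1 − 1/3 = 2/3.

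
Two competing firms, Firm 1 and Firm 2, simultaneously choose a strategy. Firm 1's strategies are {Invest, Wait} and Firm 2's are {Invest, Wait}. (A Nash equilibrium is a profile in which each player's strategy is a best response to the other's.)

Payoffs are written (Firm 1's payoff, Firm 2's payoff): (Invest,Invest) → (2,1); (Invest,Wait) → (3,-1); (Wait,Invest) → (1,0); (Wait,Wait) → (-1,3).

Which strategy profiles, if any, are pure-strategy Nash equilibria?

(Invest, Invest)

(Invest, Invest): Firm 1 gets 2 ≥ 1 from Wait, and Firm 2 gets 1 ≥ -1 from Wait — Nash equilibrium.
(Invest, Wait): Firm 2 prefers Invest (1 > -1) — not an equilibrium.
(Wait, Invest): Firm 1 prefers Invest (2 > 1); Firm 2 prefers Wait (3 > 0) — not an equilibrium.
(Wait, Wait): Firm 1 prefers Invest (3 > -1) — not an equilibrium.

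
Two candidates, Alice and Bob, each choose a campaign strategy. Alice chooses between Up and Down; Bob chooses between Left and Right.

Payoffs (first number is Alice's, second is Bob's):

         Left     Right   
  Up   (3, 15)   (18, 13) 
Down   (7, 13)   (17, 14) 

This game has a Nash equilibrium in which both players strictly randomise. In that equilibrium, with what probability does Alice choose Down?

2/3

Let r be the probability that Alice plays Up. In a completely mixed equilibrium, Bob must be indifferent between Left and Right.
Bob's expected payoff from Left is 15r + 13(1−r); from Right it is 13r + 14(1−r).
Setting these equal: 2r + 13 = −r + 14, so r = 1/3.
Therefore Alice plays Down with probability 1 − 1/3 = 2/3.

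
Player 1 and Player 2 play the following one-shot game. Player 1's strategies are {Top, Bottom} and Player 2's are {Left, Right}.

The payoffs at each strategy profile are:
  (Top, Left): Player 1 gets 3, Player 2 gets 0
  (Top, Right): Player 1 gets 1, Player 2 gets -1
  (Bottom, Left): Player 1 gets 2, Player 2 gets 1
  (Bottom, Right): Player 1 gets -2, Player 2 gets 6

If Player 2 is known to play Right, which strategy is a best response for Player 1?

Against Right, Player 1 earns 1 from Top and -2 from Bottom.
So Top is the best response.

Top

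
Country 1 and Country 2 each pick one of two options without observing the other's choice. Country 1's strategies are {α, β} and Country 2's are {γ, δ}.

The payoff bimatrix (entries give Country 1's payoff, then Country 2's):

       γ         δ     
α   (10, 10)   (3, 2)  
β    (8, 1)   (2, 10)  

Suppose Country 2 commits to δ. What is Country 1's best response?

α

Against δ, Country 1 earns 3 from α and 2 from β.
So α is the best response.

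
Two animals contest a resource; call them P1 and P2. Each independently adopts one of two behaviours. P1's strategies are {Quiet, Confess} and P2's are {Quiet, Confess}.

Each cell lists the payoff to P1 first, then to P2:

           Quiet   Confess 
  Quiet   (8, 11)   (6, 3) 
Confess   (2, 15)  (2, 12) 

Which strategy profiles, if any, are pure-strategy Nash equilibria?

(Quiet, Quiet): P1 gets 8 ≥ 2 from Confess, and P2 gets 11 ≥ 3 from Confess — Nash equilibrium.
(Quiet, Confess): P2 prefers Quiet (11 > 3) — not an equilibrium.
(Confess, Quiet): P1 prefers Quiet (8 > 2) — not an equilibrium.
(Confess, Confess): P1 prefers Quiet (6 > 2); P2 prefers Quiet (15 > 12) — not an equilibrium.

(Quiet, Quiet)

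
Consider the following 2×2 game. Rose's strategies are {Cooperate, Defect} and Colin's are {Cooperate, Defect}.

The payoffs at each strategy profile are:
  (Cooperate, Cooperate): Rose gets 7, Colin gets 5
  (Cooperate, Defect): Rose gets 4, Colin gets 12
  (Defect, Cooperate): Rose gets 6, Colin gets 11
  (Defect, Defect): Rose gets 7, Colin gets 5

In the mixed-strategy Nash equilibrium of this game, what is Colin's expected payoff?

First find x, the probability Rose plays Cooperate, from Colin's indifference between Cooperate and Defect: 5x + 11(1−x) = 12x + 5(1−x), giving x = 6/13.
Since Colin is indifferent in equilibrium, Colin's expected payoff equals the payoff from either column against (6/13, 7/13). Using Cooperate: 5(6/13) + 11(7/13) = 107/13.

107/13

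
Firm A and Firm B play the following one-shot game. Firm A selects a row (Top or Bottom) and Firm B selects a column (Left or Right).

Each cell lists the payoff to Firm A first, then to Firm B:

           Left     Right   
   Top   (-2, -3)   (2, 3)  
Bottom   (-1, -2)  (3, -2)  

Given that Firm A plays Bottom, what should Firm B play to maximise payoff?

either — both Left and Right are best responses

Against Bottom, Firm B earns -2 from Left and -2 from Right.
So either strategy is a best response.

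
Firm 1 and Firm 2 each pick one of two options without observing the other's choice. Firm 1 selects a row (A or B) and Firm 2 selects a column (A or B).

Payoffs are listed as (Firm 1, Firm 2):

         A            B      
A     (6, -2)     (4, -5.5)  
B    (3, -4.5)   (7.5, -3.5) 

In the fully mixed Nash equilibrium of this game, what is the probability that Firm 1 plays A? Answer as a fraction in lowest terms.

Let x be the probability that Firm 1 plays A. In a completely mixed equilibrium, Firm 2 must be indifferent between A and B.
Firm 2's expected payoff from A is −2x − 4.5(1−x); from B it is −5.5x − 3.5(1−x).
Setting these equal: 2.5x − 4.5 = −2x − 3.5, so x = 2/9.

2/9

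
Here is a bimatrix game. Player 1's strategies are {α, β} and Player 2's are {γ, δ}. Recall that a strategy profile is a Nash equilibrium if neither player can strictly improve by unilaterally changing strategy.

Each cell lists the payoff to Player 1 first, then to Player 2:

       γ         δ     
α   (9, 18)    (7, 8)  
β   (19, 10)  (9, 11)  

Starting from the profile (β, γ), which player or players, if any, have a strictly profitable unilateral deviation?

Player 1 at (β, γ) earns 19; deviating to α yields 9 — not better.
Player 2 earns 10; deviating to δ yields 11 — a strict improvement.
Only Player 2 has a strictly profitable deviation.

Player 2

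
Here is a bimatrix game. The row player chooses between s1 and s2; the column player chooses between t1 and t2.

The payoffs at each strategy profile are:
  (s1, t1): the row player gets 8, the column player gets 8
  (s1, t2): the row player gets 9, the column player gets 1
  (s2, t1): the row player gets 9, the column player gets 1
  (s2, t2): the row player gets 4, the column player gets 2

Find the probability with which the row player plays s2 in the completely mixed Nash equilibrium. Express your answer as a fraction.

7/8

Let p be the probability that the row player plays s1. In a completely mixed equilibrium, the column player must be indifferent between t1 and t2.
The column player's expected payoff from t1 is 8p + (1−p); from t2 it is p + 2(1−p).
Setting these equal: 7p + 1 = −p + 2, so p = 1/8.
Therefore the row player plays s2 with probability 1 − 1/8 = 7/8.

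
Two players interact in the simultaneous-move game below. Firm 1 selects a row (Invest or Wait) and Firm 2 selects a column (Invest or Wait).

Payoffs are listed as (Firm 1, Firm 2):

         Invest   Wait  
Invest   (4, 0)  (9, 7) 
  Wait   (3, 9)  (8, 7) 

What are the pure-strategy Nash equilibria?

(Invest, Invest): Firm 2 prefers Wait (7 > 0) — not an equilibrium.
(Invest, Wait): Firm 1 gets 9 ≥ 8 from Wait, and Firm 2 gets 7 ≥ 0 from Invest — Nash equilibrium.
(Wait, Invest): Firm 1 prefers Invest (4 > 3) — not an equilibrium.
(Wait, Wait): Firm 1 prefers Invest (9 > 8); Firm 2 prefers Invest (9 > 7) — not an equilibrium.

(Invest, Wait)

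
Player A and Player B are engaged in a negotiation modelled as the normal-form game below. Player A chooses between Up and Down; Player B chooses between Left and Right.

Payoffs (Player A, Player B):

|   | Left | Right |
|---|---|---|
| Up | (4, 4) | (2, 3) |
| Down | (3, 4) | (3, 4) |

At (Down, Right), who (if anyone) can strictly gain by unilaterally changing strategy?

Neither

Player A at (Down, Right) earns 3; deviating to Up yields 2 — not better.
Player B earns 4; deviating to Left yields 4 — not better.
Neither player can strictly improve; the profile is a Nash equilibrium.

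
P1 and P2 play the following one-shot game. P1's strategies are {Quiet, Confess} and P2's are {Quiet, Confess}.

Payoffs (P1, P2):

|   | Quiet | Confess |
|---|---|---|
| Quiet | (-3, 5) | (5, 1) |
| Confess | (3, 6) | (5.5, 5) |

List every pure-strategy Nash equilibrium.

(Confess, Quiet)

(Quiet, Quiet): P1 prefers Confess (3 > -3) — not an equilibrium.
(Quiet, Confess): P1 prefers Confess (5.5 > 5); P2 prefers Quiet (5 > 1) — not an equilibrium.
(Confess, Quiet): P1 gets 3 ≥ -3 from Quiet, and P2 gets 6 ≥ 5 from Confess — Nash equilibrium.
(Confess, Confess): P2 prefers Quiet (6 > 5) — not an equilibrium.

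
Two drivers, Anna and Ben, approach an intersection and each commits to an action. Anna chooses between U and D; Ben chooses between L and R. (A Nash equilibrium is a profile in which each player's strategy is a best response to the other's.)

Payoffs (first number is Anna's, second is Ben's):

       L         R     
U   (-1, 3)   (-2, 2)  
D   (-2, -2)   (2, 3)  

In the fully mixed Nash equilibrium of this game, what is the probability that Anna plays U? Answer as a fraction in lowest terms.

Let p be the probability that Anna plays U. In a completely mixed equilibrium, Ben must be indifferent between L and R.
Ben's expected payoff from L is 3p − 2(1−p); from R it is 2p + 3(1−p).
Setting these equal: 5p − 2 = −p + 3, so p = 5/6.

5/6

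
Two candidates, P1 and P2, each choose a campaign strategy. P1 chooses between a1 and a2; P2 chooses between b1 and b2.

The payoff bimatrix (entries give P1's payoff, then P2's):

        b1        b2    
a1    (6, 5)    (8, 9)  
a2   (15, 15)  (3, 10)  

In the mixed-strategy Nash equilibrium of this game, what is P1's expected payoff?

First find y, the probability P2 plays b1, from P1's indifference between a1 and a2: 6y + 8(1−y) = 15y + 3(1−y), giving y = 5/14.
Since P1 is indifferent in equilibrium, P1's expected payoff equals the payoff from either row against (5/14, 9/14). Using a1: 6(5/14) + 8(9/14) = 51/7.

51/7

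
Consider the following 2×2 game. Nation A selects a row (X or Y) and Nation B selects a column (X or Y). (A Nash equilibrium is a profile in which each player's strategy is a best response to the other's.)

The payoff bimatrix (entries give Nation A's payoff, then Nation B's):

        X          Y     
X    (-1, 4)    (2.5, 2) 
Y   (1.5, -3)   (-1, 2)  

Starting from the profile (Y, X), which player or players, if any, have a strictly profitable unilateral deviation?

Nation A at (Y, X) earns 1.5; deviating to X yields -1 — not better.
Nation B earns -3; deviating to Y yields 2 — a strict improvement.
Only Nation B has a strictly profitable deviation.

Nation B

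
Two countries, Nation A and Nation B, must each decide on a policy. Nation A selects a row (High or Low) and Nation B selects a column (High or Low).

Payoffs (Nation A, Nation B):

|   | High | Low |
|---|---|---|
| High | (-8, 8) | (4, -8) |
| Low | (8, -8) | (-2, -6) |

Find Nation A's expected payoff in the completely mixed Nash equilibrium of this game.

First find q, the probability Nation B plays High, from Nation A's indifference between High and Low: −8q + 4(1−q) = 8q − 2(1−q), giving q = 3/11.
Since Nation A is indifferent in equilibrium, Nation A's expected payoff equals the payoff from either row against (3/11, 8/11). Using High: −8(3/11) + 4(8/11) = 8/11.

8/11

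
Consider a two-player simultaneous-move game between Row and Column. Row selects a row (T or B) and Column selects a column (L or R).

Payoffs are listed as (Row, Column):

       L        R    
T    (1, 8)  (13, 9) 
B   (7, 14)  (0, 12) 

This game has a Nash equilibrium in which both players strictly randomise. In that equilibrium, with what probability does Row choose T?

Let x be the probability that Row plays T. In a completely mixed equilibrium, Column must be indifferent between L and R.
Column's expected payoff from L is 8x + 14(1−x); from R it is 9x + 12(1−x).
Setting these equal: −6x + 14 = −3x + 12, so x = 2/3.

2/3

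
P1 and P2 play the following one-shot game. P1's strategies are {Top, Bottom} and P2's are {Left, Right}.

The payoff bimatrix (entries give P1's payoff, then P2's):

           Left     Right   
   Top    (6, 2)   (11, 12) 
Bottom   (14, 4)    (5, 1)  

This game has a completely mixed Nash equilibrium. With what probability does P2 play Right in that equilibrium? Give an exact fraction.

4/7

Let c be the probability that P2 plays Left. In a completely mixed equilibrium, P1 must be indifferent between Top and Bottom.
P1's expected payoff from Top is 6c + 11(1−c); from Bottom it is 14c + 5(1−c).
Setting these equal: −5c + 11 = 9c + 5, so c = 3/7.
Therefore P2 plays Right with probability 1 − 3/7 = 4/7.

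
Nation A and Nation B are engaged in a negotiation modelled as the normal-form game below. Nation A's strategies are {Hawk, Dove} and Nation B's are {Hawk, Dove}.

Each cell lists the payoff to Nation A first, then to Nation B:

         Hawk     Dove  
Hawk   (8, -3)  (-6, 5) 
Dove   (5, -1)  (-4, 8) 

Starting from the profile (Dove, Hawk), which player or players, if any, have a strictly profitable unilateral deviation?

Nation A at (Dove, Hawk) earns 5; deviating to Hawk yields 8 — a strict improvement.
Nation B earns -1; deviating to Dove yields 8 — a strict improvement.
Both Nation A and Nation B have strictly profitable deviations.

Both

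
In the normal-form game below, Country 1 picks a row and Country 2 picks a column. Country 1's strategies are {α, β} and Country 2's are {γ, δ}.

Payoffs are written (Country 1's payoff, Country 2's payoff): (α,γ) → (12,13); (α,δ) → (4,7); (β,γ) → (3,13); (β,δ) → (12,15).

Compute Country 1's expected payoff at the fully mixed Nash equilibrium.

First find q, the probability Country 2 plays γ, from Country 1's indifference between α and β: 12q + 4(1−q) = 3q + 12(1−q), giving q = 8/17.
Since Country 1 is indifferent in equilibrium, Country 1's expected payoff equals the payoff from either row against (8/17, 9/17). Using α: 12(8/17) + 4(9/17) = 132/17.

132/17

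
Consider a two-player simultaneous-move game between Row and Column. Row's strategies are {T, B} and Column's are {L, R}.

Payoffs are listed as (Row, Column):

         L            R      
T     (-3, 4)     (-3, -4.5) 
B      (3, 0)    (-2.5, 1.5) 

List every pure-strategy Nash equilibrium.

(B, R)

(T, L): Row prefers B (3 > -3) — not an equilibrium.
(T, R): Row prefers B (-2.5 > -3); Column prefers L (4 > -4.5) — not an equilibrium.
(B, L): Column prefers R (1.5 > 0) — not an equilibrium.
(B, R): Row gets -2.5 ≥ -3 from T, and Column gets 1.5 ≥ 0 from L — Nash equilibrium.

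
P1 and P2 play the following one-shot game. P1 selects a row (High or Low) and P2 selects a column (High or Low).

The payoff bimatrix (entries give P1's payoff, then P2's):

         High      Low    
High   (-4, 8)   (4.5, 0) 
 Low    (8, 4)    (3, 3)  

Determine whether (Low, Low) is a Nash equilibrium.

No

At (Low, Low), P1 earns 3; switching to High would give 4.5, so P1 would deviate.
P2 earns 3; switching to High would give 4, so P2 would deviate.
Since at least one player can profitably deviate, this is not a Nash equilibrium.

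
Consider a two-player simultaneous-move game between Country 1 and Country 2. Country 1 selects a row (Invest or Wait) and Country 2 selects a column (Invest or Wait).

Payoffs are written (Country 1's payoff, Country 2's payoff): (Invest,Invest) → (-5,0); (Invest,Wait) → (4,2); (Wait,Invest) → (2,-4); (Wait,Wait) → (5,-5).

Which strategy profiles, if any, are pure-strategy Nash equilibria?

(Invest, Invest): Country 1 prefers Wait (2 > -5); Country 2 prefers Wait (2 > 0) — not an equilibrium.
(Invest, Wait): Country 1 prefers Wait (5 > 4) — not an equilibrium.
(Wait, Invest): Country 1 gets 2 ≥ -5 from Invest, and Country 2 gets -4 ≥ -5 from Wait — Nash equilibrium.
(Wait, Wait): Country 2 prefers Invest (-4 > -5) — not an equilibrium.

(Wait, Invest)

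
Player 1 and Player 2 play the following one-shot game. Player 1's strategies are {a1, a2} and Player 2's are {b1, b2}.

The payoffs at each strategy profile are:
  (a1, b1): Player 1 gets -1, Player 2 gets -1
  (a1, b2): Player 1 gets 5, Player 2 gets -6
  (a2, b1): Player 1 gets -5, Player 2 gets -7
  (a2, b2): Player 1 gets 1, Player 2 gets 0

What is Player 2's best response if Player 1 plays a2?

b2

Against a2, Player 2 earns -7 from b1 and 0 from b2.
So b2 is the best response.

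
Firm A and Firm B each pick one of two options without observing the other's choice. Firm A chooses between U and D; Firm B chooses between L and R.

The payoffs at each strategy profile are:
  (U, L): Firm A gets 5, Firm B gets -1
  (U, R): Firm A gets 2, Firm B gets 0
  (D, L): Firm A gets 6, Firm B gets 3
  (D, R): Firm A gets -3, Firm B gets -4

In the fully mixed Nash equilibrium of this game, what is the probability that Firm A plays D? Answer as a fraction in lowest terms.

Let p be the probability that Firm A plays U. In a completely mixed equilibrium, Firm B must be indifferent between L and R.
Firm B's expected payoff from L is −p + 3(1−p); from R it is −4(1−p).
Setting these equal: −4p + 3 = 4p − 4, so p = 7/8.
Therefore Firm A plays D with probability 1 − 7/8 = 1/8.

1/8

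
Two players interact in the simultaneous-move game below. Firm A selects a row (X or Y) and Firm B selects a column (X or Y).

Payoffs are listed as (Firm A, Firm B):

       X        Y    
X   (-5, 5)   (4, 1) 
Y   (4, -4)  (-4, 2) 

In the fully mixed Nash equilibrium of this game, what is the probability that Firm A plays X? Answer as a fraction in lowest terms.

Let p be the probability that Firm A plays X. In a completely mixed equilibrium, Firm B must be indifferent between X and Y.
Firm B's expected payoff from X is 5p − 4(1−p); from Y it is p + 2(1−p).
Setting these equal: 9p − 4 = −p + 2, so p = 3/5.

3/5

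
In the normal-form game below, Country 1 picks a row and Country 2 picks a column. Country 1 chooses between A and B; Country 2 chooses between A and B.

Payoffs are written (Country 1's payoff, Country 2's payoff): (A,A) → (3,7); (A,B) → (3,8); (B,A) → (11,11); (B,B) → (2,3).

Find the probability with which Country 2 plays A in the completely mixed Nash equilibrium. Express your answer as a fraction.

Let c be the probability that Country 2 plays A. In a completely mixed equilibrium, Country 1 must be indifferent between A and B.
Country 1's expected payoff from A is 3c + 3(1−c); from B it is 11c + 2(1−c).
Setting these equal: 3 = 9c + 2, so c = 1/9.

1/9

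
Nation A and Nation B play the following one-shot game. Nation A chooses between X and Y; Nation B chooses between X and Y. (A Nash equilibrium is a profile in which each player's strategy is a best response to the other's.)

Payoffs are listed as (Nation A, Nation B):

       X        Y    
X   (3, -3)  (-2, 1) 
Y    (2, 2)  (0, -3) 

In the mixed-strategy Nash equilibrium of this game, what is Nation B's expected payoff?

First find p, the probability Nation A plays X, from Nation B's indifference between X and Y: −3p + 2(1−p) = p − 3(1−p), giving p = 5/9.
Since Nation B is indifferent in equilibrium, Nation B's expected payoff equals the payoff from either column against (5/9, 4/9). Using X: −3(5/9) + 2(4/9) = -7/9.

-7/9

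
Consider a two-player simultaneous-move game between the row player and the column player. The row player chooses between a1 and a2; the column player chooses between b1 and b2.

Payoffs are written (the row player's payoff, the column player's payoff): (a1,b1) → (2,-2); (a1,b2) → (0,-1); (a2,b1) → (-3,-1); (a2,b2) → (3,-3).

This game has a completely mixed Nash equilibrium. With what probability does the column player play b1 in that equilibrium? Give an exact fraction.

Let q be the probability that the column player plays b1. In a completely mixed equilibrium, the row player must be indifferent between a1 and a2.
The row player's expected payoff from a1 is 2q; from a2 it is −3q + 3(1−q).
Setting these equal: 2q = −6q + 3, so q = 3/8.

3/8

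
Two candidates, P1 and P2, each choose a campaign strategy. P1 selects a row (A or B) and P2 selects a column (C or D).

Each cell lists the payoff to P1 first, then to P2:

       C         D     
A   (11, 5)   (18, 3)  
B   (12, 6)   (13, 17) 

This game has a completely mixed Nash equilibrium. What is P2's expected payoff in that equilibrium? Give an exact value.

67/13

First find p, the probability P1 plays A, from P2's indifference between C and D: 5p + 6(1−p) = 3p + 17(1−p), giving p = 11/13.
Since P2 is indifferent in equilibrium, P2's expected payoff equals the payoff from either column against (11/13, 2/13). Using C: 5(11/13) + 6(2/13) = 67/13.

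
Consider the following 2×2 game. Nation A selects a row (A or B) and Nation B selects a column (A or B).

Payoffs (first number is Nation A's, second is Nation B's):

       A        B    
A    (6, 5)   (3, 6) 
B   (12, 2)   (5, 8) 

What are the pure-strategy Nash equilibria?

(B, B)

(A, A): Nation A prefers B (12 > 6); Nation B prefers B (6 > 5) — not an equilibrium.
(A, B): Nation A prefers B (5 > 3) — not an equilibrium.
(B, A): Nation B prefers B (8 > 2) — not an equilibrium.
(B, B): Nation A gets 5 ≥ 3 from A, and Nation B gets 8 ≥ 2 from A — Nash equilibrium.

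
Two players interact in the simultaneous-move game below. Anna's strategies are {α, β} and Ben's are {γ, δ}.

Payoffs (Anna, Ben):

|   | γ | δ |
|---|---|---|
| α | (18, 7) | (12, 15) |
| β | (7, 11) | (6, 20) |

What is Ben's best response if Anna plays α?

δ

Against α, Ben earns 7 from γ and 15 from δ.
So δ is the best response.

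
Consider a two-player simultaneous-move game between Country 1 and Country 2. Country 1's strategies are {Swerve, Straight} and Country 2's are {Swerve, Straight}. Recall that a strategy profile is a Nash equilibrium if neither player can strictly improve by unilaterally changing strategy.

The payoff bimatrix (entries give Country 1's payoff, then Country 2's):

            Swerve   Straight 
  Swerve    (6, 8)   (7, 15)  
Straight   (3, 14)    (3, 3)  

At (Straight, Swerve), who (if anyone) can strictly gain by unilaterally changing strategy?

Country 1

Country 1 at (Straight, Swerve) earns 3; deviating to Swerve yields 6 — a strict improvement.
Country 2 earns 14; deviating to Straight yields 3 — not better.
Only Country 1 has a strictly profitable deviation.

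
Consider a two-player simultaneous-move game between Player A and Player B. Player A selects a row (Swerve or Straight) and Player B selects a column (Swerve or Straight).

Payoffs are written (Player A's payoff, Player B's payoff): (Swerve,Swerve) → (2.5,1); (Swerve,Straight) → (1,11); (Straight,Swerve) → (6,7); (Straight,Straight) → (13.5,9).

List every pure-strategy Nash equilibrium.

(Swerve, Swerve): Player A prefers Straight (6 > 2.5); Player B prefers Straight (11 > 1) — not an equilibrium.
(Swerve, Straight): Player A prefers Straight (13.5 > 1) — not an equilibrium.
(Straight, Swerve): Player B prefers Straight (9 > 7) — not an equilibrium.
(Straight, Straight): Player A gets 13.5 ≥ 1 from Swerve, and Player B gets 9 ≥ 7 from Swerve — Nash equilibrium.

(Straight, Straight)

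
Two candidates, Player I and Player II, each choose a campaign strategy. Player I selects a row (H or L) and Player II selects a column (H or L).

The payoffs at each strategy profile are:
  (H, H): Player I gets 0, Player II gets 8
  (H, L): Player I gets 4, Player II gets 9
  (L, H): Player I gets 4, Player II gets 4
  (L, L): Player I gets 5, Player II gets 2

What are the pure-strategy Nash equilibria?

(H, H): Player I prefers L (4 > 0); Player II prefers L (9 > 8) — not an equilibrium.
(H, L): Player I prefers L (5 > 4) — not an equilibrium.
(L, H): Player I gets 4 ≥ 0 from H, and Player II gets 4 ≥ 2 from L — Nash equilibrium.
(L, L): Player II prefers H (4 > 2) — not an equilibrium.

(L, H)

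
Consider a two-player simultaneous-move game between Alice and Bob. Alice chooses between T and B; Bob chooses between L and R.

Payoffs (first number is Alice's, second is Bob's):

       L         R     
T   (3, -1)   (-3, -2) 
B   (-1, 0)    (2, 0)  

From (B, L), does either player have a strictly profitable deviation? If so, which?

Alice at (B, L) earns -1; deviating to T yields 3 — a strict improvement.
Bob earns 0; deviating to R yields 0 — not better.
Only Alice has a strictly profitable deviation.

Alice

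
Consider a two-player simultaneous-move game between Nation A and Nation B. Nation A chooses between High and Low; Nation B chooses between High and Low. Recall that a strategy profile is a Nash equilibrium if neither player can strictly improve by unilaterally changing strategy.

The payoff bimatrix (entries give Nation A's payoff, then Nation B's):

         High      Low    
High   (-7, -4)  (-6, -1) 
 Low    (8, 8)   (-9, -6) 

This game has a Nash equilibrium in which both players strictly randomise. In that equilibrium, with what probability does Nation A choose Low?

Let p be the probability that Nation A plays High. In a completely mixed equilibrium, Nation B must be indifferent between High and Low.
Nation B's expected payoff from High is −4p + 8(1−p); from Low it is −p − 6(1−p).
Setting these equal: −12p + 8 = 5p − 6, so p = 14/17.
Therefore Nation A plays Low with probability 1 − 14/17 = 3/17.

3/17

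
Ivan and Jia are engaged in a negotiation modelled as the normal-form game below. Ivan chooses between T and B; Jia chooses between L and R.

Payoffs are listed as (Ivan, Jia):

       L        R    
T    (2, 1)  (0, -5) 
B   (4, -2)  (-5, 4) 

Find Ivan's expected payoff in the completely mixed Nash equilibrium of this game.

10/7

First find y, the probability Jia plays L, from Ivan's indifference between T and B: 2y = 4y − 5(1−y), giving y = 5/7.
Since Ivan is indifferent in equilibrium, Ivan's expected payoff equals the payoff from either row against (5/7, 2/7). Using T: 2(5/7) = 10/7.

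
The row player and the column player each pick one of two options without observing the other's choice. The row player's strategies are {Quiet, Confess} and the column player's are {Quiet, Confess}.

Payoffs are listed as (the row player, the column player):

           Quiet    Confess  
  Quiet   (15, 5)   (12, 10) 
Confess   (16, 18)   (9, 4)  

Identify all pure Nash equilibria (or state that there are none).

(Quiet, Confess) and (Confess, Quiet)

(Quiet, Quiet): the row player prefers Confess (16 > 15); the column player prefers Confess (10 > 5) — not an equilibrium.
(Quiet, Confess): the row player gets 12 ≥ 9 from Confess, and the column player gets 10 ≥ 5 from Quiet — Nash equilibrium.
(Confess, Quiet): the row player gets 16 ≥ 15 from Quiet, and the column player gets 18 ≥ 4 from Confess — Nash equilibrium.
(Confess, Confess): the row player prefers Quiet (12 > 9); the column player prefers Quiet (18 > 4) — not an equilibrium.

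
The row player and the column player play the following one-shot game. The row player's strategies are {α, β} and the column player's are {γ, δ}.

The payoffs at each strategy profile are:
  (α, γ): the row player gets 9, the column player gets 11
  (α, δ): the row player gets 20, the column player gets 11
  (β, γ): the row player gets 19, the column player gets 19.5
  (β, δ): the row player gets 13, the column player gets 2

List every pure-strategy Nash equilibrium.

(α, δ) and (β, γ)

(α, γ): the row player prefers β (19 > 9) — not an equilibrium.
(α, δ): the row player gets 20 ≥ 13 from β, and the column player gets 11 ≥ 11 from γ — Nash equilibrium.
(β, γ): the row player gets 19 ≥ 9 from α, and the column player gets 19.5 ≥ 2 from δ — Nash equilibrium.
(β, δ): the row player prefers α (20 > 13); the column player prefers γ (19.5 > 2) — not an equilibrium.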